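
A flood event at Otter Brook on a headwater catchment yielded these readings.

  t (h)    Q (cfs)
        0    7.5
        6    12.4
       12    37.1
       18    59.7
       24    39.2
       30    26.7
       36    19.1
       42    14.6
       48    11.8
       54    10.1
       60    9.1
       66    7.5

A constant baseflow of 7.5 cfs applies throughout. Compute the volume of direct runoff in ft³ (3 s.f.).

Direct-runoff ordinates (Q − Q_b): 0.0, 4.9, 29.6, 52.2, 31.7, 19.2, 11.6, 7.1, 4.3, 2.6, 1.6, 0.0 cfs.
ΣQ_DR = 164.8 cfs.
With Δt = 6 h = 21600 s, V = ΣQ_DR · Δt = 164.8 × 21600 = 3.56 × 10^6 ft³.

V ≈ 3.56 × 10^6 ft³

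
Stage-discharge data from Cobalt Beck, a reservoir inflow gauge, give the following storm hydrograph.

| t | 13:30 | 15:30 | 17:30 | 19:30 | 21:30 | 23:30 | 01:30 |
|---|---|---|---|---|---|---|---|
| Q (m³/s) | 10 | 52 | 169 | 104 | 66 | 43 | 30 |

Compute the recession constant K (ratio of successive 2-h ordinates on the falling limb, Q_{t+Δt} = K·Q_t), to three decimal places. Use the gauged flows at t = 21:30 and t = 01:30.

K ≈ 0.674

Using the recession-limb readings at t = 21:30 and t = 01:30: Q falls from 66 to 30 m³/s over 2 intervals.
K = (Q₂/Q₁)^(1/2) = (30/66)^(1/2) = 0.674.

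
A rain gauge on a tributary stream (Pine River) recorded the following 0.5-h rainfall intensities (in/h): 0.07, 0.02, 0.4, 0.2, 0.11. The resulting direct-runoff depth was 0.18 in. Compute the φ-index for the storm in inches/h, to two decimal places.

Only the 2 blocks with intensity above φ contribute runoff: 0.4, 0.2 in/h.
Σ(I−φ)·Δt = d  ⇒  (0.4+0.2 − 2φ)·0.5 = 0.18
φ = (0.6000 − 0.18/0.5) / 2 = 0.12 in/h.

φ ≈ 0.12 in/h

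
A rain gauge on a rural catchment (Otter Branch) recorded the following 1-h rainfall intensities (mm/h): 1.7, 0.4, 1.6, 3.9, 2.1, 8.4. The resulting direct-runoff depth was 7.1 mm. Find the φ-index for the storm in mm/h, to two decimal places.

Only the 2 blocks with intensity above φ contribute runoff: 3.9, 8.4 mm/h.
Σ(I−φ)·Δt = d  ⇒  (3.9+8.4 − 2φ)·1 = 7.1
φ = (12.30 − 7.1/1) / 2 = 2.60 mm/h.

φ ≈ 2.60 mm/h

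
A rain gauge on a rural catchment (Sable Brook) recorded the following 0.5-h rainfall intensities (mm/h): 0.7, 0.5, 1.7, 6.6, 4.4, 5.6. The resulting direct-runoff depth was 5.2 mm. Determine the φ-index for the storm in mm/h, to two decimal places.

φ ≈ 2.07 mm/h

Only the 3 blocks with intensity above φ contribute runoff: 6.6, 4.4, 5.6 mm/h.
Σ(I−φ)·Δt = d  ⇒  (6.6+4.4+5.6 − 3φ)·0.5 = 5.2
φ = (16.60 − 5.2/0.5) / 3 = 2.07 mm/h.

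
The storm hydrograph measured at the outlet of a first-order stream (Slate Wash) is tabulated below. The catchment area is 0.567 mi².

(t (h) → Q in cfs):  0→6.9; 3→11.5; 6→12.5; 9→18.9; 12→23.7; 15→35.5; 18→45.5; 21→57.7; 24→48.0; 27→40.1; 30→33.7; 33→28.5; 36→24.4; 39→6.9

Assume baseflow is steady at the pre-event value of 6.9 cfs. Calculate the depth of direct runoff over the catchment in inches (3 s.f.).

Direct runoff: 0.0, 4.6, 5.6, 12.0, 16.8, 28.6, 38.6, 50.8, 41.1, 33.2, 26.8, 21.6, 17.5, 0.0 cfs; ΣQ_DR = 297.2 cfs.
V = ΣQ_DR · Δt = 297.2 × 10800 s = 3.210 × 10^6 ft³.
Over A = 0.567 mi², depth = V / A = 2.44 in.

d ≈ 2.44 in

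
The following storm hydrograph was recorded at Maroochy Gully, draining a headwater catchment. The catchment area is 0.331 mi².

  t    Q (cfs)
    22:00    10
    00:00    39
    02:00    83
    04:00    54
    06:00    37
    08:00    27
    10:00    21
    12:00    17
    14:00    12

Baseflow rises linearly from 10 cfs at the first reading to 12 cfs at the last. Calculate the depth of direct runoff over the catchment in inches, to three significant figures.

Direct runoff: 0.00, 28.75, 72.50, 43.25, 26.00, 15.75, 9.50, 5.25, 0.00 cfs; ΣQ_DR = 201.0 cfs.
V = ΣQ_DR · Δt = 201.0 × 7200 s = 1.447 × 10^6 ft³.
Over A = 0.331 mi², depth = V / A = 1.88 in.

d ≈ 1.88 in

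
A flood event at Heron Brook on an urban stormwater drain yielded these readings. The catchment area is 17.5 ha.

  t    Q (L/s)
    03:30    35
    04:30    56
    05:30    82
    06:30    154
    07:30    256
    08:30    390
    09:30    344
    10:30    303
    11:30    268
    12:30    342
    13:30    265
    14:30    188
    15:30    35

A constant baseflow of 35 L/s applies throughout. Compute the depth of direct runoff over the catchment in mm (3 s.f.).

Direct runoff: 0.0, 21.0, 47.0, 119.0, 221.0, 355.0, 309.0, 268.0, 233.0, 307.0, 230.0, 153.0, 0.0 L/s; ΣQ_DR = 2263 L/s.
V = ΣQ_DR · Δt = 2263 × 3600 s = 8.147 × 10^6 L.
Over A = 17.5 ha, depth = V / A = 46.6 mm.

d ≈ 46.6 mm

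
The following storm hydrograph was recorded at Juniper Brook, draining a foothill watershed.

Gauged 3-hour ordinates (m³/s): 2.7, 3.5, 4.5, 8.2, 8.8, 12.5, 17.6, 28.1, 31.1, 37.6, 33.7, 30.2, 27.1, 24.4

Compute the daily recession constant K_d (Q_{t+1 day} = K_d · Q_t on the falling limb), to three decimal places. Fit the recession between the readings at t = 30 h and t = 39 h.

K_d ≈ 0.423

Between t = 30 h and t = 39 h the flow falls from 33.7 to 24.4 m³/s over 3×3 h = 9 h.
Per-interval ratio K = (24.4/33.7)^(1/3) = 0.8980; K_d = K^(24/3) = 0.423.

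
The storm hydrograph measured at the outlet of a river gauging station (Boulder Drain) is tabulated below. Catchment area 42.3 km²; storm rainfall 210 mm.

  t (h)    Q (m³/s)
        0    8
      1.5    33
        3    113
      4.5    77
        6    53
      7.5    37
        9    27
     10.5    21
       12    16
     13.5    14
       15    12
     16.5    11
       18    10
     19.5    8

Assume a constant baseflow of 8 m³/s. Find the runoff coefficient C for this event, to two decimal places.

C ≈ 0.20

ΣQ_DR = 328.0 m³/s; V = ΣQ_DR·Δt = 1.771 × 10^6 m³.
Runoff depth d = V / A = 41.87 mm.
C = d / P = 41.87 / 210 = 0.20.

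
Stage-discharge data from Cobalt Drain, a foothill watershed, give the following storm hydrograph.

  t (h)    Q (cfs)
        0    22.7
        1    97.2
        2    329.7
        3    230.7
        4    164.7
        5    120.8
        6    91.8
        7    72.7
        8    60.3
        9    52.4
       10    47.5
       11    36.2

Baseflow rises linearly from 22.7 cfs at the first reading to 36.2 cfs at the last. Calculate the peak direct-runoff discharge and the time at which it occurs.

Q_p = 304.55 cfs at t = 2 h

Subtracting baseflow gives direct-runoff ordinates: 0.00, 73.27, 304.55, 204.32, 137.09, 91.96, 61.74, 41.41, 27.78, 18.65, 12.53, 0.00 cfs.
The maximum is 304.55 cfs, occurring at the reading for t = 2 h.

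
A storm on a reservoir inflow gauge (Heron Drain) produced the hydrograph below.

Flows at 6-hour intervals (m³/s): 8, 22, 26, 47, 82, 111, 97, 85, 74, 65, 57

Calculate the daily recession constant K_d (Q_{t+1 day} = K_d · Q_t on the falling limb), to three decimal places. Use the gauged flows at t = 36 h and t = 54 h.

Between t = 36 h and t = 54 h the flow falls from 97 to 65 m³/s over 3×6 h = 18 h.
Per-interval ratio K = (65/97)^(1/3) = 0.8751; K_d = K^(24/6) = 0.586.

K_d ≈ 0.586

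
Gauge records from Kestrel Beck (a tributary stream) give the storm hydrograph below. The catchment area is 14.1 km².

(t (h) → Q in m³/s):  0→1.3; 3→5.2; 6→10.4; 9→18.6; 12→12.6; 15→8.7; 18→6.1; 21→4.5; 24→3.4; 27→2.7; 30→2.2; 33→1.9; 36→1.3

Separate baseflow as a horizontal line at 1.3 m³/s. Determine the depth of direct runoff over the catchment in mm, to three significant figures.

d ≈ 47.5 mm

Direct runoff: 0.0, 3.9, 9.1, 17.3, 11.3, 7.4, 4.8, 3.2, 2.1, 1.4, 0.9, 0.6, 0.0 m³/s; ΣQ_DR = 62.00 m³/s.
V = ΣQ_DR · Δt = 62.00 × 10800 s = 6.696 × 10^5 m³.
Over A = 14.1 km², depth = V / A = 47.5 mm.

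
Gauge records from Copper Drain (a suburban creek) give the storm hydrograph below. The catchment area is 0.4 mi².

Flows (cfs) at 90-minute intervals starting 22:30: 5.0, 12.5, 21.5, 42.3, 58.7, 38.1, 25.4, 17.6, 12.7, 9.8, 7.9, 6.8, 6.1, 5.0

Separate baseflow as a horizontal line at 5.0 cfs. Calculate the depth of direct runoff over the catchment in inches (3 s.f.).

d ≈ 1.16 in

Direct runoff: 0.0, 7.5, 16.5, 37.3, 53.7, 33.1, 20.4, 12.6, 7.7, 4.8, 2.9, 1.8, 1.1, 0.0 cfs; ΣQ_DR = 199.4 cfs.
V = ΣQ_DR · Δt = 199.4 × 5400 s = 1.077 × 10^6 ft³.
Over A = 0.4 mi², depth = V / A = 1.16 in.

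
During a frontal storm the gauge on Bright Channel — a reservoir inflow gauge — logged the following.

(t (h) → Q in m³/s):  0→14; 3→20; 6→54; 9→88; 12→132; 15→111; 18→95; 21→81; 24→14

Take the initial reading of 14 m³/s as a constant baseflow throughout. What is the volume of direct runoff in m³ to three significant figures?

Direct-runoff ordinates (Q − Q_b): 0.0, 6.0, 40.0, 74.0, 118.0, 97.0, 81.0, 67.0, 0.0 m³/s.
ΣQ_DR = 483.0 m³/s.
With Δt = 3 h = 10800 s, V = ΣQ_DR · Δt = 483.0 × 10800 = 5.22 × 10^6 m³.

V ≈ 5.22 × 10^6 m³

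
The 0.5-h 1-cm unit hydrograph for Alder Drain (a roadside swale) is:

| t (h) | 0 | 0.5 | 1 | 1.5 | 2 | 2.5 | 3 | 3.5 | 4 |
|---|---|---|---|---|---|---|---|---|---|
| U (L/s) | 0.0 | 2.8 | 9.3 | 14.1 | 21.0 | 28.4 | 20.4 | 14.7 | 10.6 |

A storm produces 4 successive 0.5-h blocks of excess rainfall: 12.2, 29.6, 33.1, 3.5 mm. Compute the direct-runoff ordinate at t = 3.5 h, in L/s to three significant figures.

By discrete convolution, Q_j = Σ (P_i / 10 mm) · U_{j−i}.
At t = 3.5 h (j=7): Q = (12.2/10)·14.7 + (29.6/10)·20.4 + (33.1/10)·28.4 + (3.5/10)·21.0 = 180 L/s.

Q ≈ 180 L/s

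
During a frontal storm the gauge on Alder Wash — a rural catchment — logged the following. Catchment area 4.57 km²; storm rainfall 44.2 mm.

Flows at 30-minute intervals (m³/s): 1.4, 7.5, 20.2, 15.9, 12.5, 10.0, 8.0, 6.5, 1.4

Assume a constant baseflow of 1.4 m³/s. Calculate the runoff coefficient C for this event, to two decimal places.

ΣQ_DR = 70.80 m³/s; V = ΣQ_DR·Δt = 1.274 × 10^5 m³.
Runoff depth d = V / A = 27.89 mm.
C = d / P = 27.89 / 44.2 = 0.63.

C ≈ 0.63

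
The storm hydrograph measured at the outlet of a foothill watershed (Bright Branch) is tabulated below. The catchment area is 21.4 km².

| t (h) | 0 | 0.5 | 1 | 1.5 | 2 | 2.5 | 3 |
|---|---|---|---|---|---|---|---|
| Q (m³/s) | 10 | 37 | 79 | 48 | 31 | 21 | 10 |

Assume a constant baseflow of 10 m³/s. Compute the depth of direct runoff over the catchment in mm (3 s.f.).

d ≈ 14.0 mm

Direct runoff: 0.0, 27.0, 69.0, 38.0, 21.0, 11.0, 0.0 m³/s; ΣQ_DR = 166.0 m³/s.
V = ΣQ_DR · Δt = 166.0 × 1800 s = 2.988 × 10^5 m³.
Over A = 21.4 km², depth = V / A = 14.0 mm.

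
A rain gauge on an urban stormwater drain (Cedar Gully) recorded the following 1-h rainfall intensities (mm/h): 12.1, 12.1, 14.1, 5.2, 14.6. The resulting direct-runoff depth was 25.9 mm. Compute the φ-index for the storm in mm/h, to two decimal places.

φ ≈ 6.75 mm/h

Only the 4 blocks with intensity above φ contribute runoff: 12.1, 12.1, 14.1, 14.6 mm/h.
Σ(I−φ)·Δt = d  ⇒  (12.1+12.1+14.1+14.6 − 4φ)·1 = 25.9
φ = (52.90 − 25.9/1) / 4 = 6.75 mm/h.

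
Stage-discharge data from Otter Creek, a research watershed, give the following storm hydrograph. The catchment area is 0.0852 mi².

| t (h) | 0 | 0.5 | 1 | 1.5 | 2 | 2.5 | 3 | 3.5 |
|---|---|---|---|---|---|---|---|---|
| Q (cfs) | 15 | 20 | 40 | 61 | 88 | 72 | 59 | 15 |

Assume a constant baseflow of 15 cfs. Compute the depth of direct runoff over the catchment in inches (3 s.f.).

d ≈ 2.27 in

Direct runoff: 0.0, 5.0, 25.0, 46.0, 73.0, 57.0, 44.0, 0.0 cfs; ΣQ_DR = 250.0 cfs.
V = ΣQ_DR · Δt = 250.0 × 1800 s = 4.500 × 10^5 ft³.
Over A = 0.0852 mi², depth = V / A = 2.27 in.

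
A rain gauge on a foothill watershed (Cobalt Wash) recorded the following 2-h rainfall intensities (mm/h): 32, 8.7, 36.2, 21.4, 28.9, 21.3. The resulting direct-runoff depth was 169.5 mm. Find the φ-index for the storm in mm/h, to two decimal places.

φ ≈ 11.01 mm/h

Only the 5 blocks with intensity above φ contribute runoff: 32, 36.2, 21.4, 28.9, 21.3 mm/h.
Σ(I−φ)·Δt = d  ⇒  (32+36.2+21.4+28.9+21.3 − 5φ)·2 = 169.5
φ = (139.8 − 169.5/2) / 5 = 11.01 mm/h.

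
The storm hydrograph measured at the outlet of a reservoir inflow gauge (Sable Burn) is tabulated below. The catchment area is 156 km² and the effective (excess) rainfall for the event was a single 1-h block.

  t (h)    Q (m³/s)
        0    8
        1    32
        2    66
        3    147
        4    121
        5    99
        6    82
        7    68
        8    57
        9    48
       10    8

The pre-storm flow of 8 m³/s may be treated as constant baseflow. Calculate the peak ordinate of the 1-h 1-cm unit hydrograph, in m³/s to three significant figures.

U_p ≈ 93.0 m³/s

Direct runoff: 0.0, 24.0, 58.0, 139.0, 113.0, 91.0, 74.0, 60.0, 49.0, 40.0, 0.0 m³/s; ΣQ_DR = 648.0 m³/s, peak = 139.0 m³/s.
Runoff depth d = ΣQ_DR·Δt / A = 648.0 × 3600 / (156 km²) = 14.95 mm.
The 1-cm UH is the DRH scaled by (10 mm)/d, so U_p = 139.0 × 10/14.95 = 93.0 m³/s.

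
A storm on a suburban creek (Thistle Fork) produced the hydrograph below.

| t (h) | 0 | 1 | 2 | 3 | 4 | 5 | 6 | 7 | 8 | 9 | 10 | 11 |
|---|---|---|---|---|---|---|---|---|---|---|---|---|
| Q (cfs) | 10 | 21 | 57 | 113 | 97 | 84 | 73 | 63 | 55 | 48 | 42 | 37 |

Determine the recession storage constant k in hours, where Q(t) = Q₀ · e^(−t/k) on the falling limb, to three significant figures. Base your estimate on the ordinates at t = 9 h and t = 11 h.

On the falling limb, Q drops from 48 to 37 cfs between t = 9 h and t = 11 h (Δt = 2 h).
k = −Δt / ln(Q₂/Q₁) = −2 / ln(37/48) = 7.68 h.

k ≈ 7.68 h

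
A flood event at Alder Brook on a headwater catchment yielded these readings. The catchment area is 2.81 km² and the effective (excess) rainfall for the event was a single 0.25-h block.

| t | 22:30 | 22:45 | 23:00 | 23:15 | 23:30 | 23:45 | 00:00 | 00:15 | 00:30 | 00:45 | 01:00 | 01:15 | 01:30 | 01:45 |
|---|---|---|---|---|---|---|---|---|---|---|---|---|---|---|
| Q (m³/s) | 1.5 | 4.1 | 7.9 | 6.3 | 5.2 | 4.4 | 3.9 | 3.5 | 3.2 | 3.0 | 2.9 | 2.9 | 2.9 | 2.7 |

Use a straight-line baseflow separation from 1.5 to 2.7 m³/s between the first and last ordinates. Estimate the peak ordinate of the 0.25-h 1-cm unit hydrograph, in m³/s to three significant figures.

U_p ≈ 7.76 m³/s

Direct runoff: 0.00, 2.51, 6.22, 4.52, 3.33, 2.44, 1.85, 1.35, 0.96, 0.67, 0.48, 0.38, 0.29, 0.00 m³/s; ΣQ_DR = 25.00 m³/s, peak = 6.22 m³/s.
Runoff depth d = ΣQ_DR·Δt / A = 25.00 × 900 / (2.81 km²) = 8.007 mm.
The 1-cm UH is the DRH scaled by (10 mm)/d, so U_p = 6.22 × 10/8.007 = 7.76 m³/s.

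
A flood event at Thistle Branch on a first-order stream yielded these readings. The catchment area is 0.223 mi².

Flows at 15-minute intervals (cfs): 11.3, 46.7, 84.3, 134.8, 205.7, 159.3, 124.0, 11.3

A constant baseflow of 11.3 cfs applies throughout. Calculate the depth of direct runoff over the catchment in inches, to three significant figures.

d ≈ 1.19 in

Direct runoff: 0.0, 35.4, 73.0, 123.5, 194.4, 148.0, 112.7, 0.0 cfs; ΣQ_DR = 687.0 cfs.
V = ΣQ_DR · Δt = 687.0 × 900 s = 6.183 × 10^5 ft³.
Over A = 0.223 mi², depth = V / A = 1.19 in.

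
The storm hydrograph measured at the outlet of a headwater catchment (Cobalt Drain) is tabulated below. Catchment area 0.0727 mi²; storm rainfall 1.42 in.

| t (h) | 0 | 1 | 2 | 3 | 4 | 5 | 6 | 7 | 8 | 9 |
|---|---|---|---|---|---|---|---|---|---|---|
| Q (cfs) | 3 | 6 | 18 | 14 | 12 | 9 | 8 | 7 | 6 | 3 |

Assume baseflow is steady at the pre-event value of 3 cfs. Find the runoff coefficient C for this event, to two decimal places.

ΣQ_DR = 56.00 cfs; V = ΣQ_DR·Δt = 2.016 × 10^5 ft³.
Runoff depth d = V / A = 1.194 in.
C = d / P = 1.194 / 1.42 = 0.84.

C ≈ 0.84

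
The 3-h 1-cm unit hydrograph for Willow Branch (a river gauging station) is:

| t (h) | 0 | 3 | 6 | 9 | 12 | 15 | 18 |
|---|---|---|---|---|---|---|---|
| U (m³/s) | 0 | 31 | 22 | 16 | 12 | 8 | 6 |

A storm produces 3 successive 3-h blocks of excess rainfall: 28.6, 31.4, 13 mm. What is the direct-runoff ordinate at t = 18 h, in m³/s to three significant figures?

By discrete convolution, Q_j = Σ (P_i / 10 mm) · U_{j−i}.
At t = 18 h (j=6): Q = (28.6/10)·6 + (31.4/10)·8 + (13/10)·12 = 57.9 m³/s.

Q ≈ 57.9 m³/s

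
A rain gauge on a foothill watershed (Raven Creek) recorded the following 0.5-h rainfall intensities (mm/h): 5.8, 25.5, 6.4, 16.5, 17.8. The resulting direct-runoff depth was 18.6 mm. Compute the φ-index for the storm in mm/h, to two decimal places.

φ ≈ 7.53 mm/h

Only the 3 blocks with intensity above φ contribute runoff: 25.5, 16.5, 17.8 mm/h.
Σ(I−φ)·Δt = d  ⇒  (25.5+16.5+17.8 − 3φ)·0.5 = 18.6
φ = (59.80 − 18.6/0.5) / 3 = 7.53 mm/h.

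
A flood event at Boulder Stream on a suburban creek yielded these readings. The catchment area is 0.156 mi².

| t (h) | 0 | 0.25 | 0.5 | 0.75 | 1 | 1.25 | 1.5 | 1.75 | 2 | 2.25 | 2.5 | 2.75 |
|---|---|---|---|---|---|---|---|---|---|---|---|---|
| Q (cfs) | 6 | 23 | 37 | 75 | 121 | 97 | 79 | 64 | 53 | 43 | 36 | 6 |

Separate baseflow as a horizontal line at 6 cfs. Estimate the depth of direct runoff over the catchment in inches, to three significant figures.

Direct runoff: 0.0, 17.0, 31.0, 69.0, 115.0, 91.0, 73.0, 58.0, 47.0, 37.0, 30.0, 0.0 cfs; ΣQ_DR = 568.0 cfs.
V = ΣQ_DR · Δt = 568.0 × 900 s = 5.112 × 10^5 ft³.
Over A = 0.156 mi², depth = V / A = 1.41 in.

d ≈ 1.41 in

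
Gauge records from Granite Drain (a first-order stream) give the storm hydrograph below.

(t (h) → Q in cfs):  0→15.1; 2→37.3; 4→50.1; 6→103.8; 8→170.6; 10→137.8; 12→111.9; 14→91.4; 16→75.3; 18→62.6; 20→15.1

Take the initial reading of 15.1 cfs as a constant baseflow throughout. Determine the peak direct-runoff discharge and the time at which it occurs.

Q_p = 155.5 cfs at t = 8 h

Subtracting baseflow gives direct-runoff ordinates: 0.0, 22.2, 35.0, 88.7, 155.5, 122.7, 96.8, 76.3, 60.2, 47.5, 0.0 cfs.
The maximum is 155.5 cfs, occurring at the reading for t = 8 h.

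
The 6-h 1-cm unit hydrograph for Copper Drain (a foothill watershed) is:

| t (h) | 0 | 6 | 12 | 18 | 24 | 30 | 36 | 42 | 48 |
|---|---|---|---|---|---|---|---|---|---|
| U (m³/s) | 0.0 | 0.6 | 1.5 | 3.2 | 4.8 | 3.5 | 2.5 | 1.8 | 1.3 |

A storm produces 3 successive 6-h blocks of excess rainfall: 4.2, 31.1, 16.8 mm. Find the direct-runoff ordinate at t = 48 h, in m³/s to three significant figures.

Q ≈ 10.3 m³/s

By discrete convolution, Q_j = Σ (P_i / 10 mm) · U_{j−i}.
At t = 48 h (j=8): Q = (4.2/10)·1.3 + (31.1/10)·1.8 + (16.8/10)·2.5 = 10.3 m³/s.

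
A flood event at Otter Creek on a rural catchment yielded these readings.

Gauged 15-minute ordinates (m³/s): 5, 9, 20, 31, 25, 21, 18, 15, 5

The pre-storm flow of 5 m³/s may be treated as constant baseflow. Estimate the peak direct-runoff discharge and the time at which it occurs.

Subtracting baseflow gives direct-runoff ordinates: 0.0, 4.0, 15.0, 26.0, 20.0, 16.0, 13.0, 10.0, 0.0 m³/s.
The maximum is 26.0 m³/s, occurring at the reading for t = 0.75 h.

Q_p = 26.0 m³/s at t = 0.75 h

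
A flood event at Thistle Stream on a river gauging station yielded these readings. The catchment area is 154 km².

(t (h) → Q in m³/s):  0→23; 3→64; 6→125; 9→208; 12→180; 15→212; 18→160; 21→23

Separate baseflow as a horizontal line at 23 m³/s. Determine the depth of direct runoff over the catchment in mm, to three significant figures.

Direct runoff: 0.0, 41.0, 102.0, 185.0, 157.0, 189.0, 137.0, 0.0 m³/s; ΣQ_DR = 811.0 m³/s.
V = ΣQ_DR · Δt = 811.0 × 10800 s = 8.759 × 10^6 m³.
Over A = 154 km², depth = V / A = 56.9 mm.

d ≈ 56.9 mm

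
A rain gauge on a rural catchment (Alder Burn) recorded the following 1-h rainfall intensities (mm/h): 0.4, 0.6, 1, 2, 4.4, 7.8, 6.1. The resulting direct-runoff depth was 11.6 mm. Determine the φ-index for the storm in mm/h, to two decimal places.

Only the 3 blocks with intensity above φ contribute runoff: 4.4, 7.8, 6.1 mm/h.
Σ(I−φ)·Δt = d  ⇒  (4.4+7.8+6.1 − 3φ)·1 = 11.6
φ = (18.30 − 11.6/1) / 3 = 2.23 mm/h.

φ ≈ 2.23 mm/h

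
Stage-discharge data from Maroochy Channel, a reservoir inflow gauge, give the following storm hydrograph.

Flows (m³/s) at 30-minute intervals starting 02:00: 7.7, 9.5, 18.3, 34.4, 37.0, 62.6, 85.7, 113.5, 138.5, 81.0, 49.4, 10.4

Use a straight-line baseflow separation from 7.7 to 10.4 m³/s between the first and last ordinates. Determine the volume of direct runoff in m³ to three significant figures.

Direct-runoff ordinates (Q − Q_b): 0.00, 1.55, 10.11, 25.96, 28.32, 53.67, 76.53, 104.08, 128.84, 71.09, 39.25, 0.00 m³/s.
ΣQ_DR = 539.4 m³/s.
With Δt = 0.5 h = 1800 s, V = ΣQ_DR · Δt = 539.4 × 1800 = 9.71 × 10^5 m³.

V ≈ 9.71 × 10^5 m³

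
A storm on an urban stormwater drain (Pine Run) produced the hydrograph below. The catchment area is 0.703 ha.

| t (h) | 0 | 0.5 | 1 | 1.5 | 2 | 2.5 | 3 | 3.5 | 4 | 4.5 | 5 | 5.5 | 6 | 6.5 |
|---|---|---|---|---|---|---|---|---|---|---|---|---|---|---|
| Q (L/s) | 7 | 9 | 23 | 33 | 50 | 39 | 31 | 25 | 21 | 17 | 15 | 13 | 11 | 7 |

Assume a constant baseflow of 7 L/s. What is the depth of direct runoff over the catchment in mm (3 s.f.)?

d ≈ 52.0 mm

Direct runoff: 0.0, 2.0, 16.0, 26.0, 43.0, 32.0, 24.0, 18.0, 14.0, 10.0, 8.0, 6.0, 4.0, 0.0 L/s; ΣQ_DR = 203.0 L/s.
V = ΣQ_DR · Δt = 203.0 × 1800 s = 3.654 × 10^5 L.
Over A = 0.703 ha, depth = V / A = 52.0 mm.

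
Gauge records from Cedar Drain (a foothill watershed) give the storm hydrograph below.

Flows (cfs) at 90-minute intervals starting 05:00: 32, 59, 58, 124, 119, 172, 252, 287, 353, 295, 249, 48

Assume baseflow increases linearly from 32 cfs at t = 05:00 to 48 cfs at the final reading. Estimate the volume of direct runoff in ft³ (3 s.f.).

V ≈ 8.47 × 10^6 ft³

Direct-runoff ordinates (Q − Q_b): 0.00, 25.55, 23.09, 87.64, 81.18, 132.73, 211.27, 244.82, 309.36, 249.91, 202.45, 0.00 cfs.
ΣQ_DR = 1568 cfs.
With Δt = 1.5 h = 5400 s, V = ΣQ_DR · Δt = 1568 × 5400 = 8.47 × 10^6 ft³.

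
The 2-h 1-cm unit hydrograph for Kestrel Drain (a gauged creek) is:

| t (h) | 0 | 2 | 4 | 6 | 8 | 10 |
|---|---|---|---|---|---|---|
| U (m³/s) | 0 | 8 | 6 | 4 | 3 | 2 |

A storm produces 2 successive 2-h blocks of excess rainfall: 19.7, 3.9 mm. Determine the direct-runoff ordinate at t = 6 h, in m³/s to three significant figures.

By discrete convolution, Q_j = Σ (P_i / 10 mm) · U_{j−i}.
At t = 6 h (j=3): Q = (19.7/10)·4 + (3.9/10)·6 = 10.2 m³/s.

Q ≈ 10.2 m³/s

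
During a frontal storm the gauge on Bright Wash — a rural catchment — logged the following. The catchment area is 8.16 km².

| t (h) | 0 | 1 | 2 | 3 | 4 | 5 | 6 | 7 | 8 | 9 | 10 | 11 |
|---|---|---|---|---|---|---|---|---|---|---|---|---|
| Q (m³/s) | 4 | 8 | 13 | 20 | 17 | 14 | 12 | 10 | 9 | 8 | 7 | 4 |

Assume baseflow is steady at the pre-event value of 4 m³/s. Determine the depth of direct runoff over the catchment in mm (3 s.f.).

d ≈ 34.4 mm

Direct runoff: 0.0, 4.0, 9.0, 16.0, 13.0, 10.0, 8.0, 6.0, 5.0, 4.0, 3.0, 0.0 m³/s; ΣQ_DR = 78.00 m³/s.
V = ΣQ_DR · Δt = 78.00 × 3600 s = 2.808 × 10^5 m³.
Over A = 8.16 km², depth = V / A = 34.4 mm.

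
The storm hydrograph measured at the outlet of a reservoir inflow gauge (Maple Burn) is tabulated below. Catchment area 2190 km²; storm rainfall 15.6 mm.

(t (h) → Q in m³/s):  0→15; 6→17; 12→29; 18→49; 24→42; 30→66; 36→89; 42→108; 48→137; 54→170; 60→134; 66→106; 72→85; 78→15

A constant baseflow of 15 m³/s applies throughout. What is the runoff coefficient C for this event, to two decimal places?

C ≈ 0.54

ΣQ_DR = 852.0 m³/s; V = ΣQ_DR·Δt = 1.840 × 10^7 m³.
Runoff depth d = V / A = 8.403 mm.
C = d / P = 8.403 / 15.6 = 0.54.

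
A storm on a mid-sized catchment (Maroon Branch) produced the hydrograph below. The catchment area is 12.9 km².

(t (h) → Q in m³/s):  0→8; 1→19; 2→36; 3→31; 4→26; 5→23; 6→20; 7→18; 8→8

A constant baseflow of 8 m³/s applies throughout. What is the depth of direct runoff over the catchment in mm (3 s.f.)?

d ≈ 32.7 mm

Direct runoff: 0.0, 11.0, 28.0, 23.0, 18.0, 15.0, 12.0, 10.0, 0.0 m³/s; ΣQ_DR = 117.0 m³/s.
V = ΣQ_DR · Δt = 117.0 × 3600 s = 4.212 × 10^5 m³.
Over A = 12.9 km², depth = V / A = 32.7 mm.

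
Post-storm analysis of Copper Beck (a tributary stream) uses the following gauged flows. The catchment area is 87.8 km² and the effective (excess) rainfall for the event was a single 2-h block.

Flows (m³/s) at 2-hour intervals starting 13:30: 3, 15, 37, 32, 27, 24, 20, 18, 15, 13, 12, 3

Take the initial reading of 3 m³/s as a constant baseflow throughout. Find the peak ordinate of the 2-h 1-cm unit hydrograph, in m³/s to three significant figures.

Direct runoff: 0.0, 12.0, 34.0, 29.0, 24.0, 21.0, 17.0, 15.0, 12.0, 10.0, 9.0, 0.0 m³/s; ΣQ_DR = 183.0 m³/s, peak = 34.0 m³/s.
Runoff depth d = ΣQ_DR·Δt / A = 183.0 × 7200 / (87.8 km²) = 15.01 mm.
The 1-cm UH is the DRH scaled by (10 mm)/d, so U_p = 34.0 × 10/15.01 = 22.7 m³/s.

U_p ≈ 22.7 m³/s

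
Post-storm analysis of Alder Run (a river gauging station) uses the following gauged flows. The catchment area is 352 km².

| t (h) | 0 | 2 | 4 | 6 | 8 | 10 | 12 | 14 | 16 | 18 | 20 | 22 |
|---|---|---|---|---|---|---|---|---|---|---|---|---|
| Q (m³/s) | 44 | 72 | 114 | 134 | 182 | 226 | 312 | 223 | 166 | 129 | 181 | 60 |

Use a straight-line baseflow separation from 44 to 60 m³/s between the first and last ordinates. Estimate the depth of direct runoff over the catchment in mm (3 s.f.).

Direct runoff: 0.00, 26.55, 67.09, 85.64, 132.18, 174.73, 259.27, 168.82, 110.36, 71.91, 122.45, 0.00 m³/s; ΣQ_DR = 1219 m³/s.
V = ΣQ_DR · Δt = 1219 × 7200 s = 8.777 × 10^6 m³.
Over A = 352 km², depth = V / A = 24.9 mm.

d ≈ 24.9 mm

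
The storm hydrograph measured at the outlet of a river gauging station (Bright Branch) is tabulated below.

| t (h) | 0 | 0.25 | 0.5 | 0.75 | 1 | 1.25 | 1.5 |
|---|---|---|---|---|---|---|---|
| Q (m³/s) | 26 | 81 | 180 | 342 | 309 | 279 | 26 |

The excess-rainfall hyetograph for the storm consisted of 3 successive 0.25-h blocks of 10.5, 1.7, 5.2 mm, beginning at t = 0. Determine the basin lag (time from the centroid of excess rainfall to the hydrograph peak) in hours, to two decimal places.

t_L ≈ 0.45 h

Centroid of excess rainfall: t_c = Σ P_i·t̄_i / ΣP_i = 0.2989 h (block centres at 0.125, 0.375, 0.625 h).
Hydrograph peak occurs at t = 0.75 h, so basin lag t_L = 0.75 − 0.2989 = 0.45 h.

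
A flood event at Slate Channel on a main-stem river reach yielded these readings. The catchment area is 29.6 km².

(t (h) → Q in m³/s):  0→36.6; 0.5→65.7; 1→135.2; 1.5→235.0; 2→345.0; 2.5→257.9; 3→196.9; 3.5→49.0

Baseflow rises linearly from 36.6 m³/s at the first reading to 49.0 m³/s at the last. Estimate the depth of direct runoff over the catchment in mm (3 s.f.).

d ≈ 59.5 mm

Direct runoff: 0.00, 27.33, 95.06, 193.09, 301.31, 212.44, 149.67, 0.00 m³/s; ΣQ_DR = 978.9 m³/s.
V = ΣQ_DR · Δt = 978.9 × 1800 s = 1.762 × 10^6 m³.
Over A = 29.6 km², depth = V / A = 59.5 mm.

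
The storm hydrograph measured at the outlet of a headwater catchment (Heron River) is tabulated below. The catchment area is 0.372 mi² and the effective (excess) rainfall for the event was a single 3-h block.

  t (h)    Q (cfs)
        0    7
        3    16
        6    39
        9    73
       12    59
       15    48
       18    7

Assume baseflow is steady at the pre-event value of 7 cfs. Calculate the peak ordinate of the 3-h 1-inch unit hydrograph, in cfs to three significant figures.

U_p ≈ 26.4 cfs

Direct runoff: 0.0, 9.0, 32.0, 66.0, 52.0, 41.0, 0.0 cfs; ΣQ_DR = 200.0 cfs, peak = 66.0 cfs.
Runoff depth d = ΣQ_DR·Δt / A = 200.0 × 10800 / (0.372 mi²) = 2.499 in.
The 1-inch UH is the DRH scaled by (1 in)/d, so U_p = 66.0 × 1/2.499 = 26.4 cfs.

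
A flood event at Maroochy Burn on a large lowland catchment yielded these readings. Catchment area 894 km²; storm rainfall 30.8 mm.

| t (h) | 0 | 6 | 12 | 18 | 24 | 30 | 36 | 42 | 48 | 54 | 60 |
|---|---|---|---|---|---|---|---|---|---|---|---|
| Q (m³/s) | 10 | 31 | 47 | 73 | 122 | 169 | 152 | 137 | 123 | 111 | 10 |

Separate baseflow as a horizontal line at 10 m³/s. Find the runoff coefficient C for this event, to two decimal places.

C ≈ 0.69

ΣQ_DR = 875.0 m³/s; V = ΣQ_DR·Δt = 1.890 × 10^7 m³.
Runoff depth d = V / A = 21.14 mm.
C = d / P = 21.14 / 30.8 = 0.69.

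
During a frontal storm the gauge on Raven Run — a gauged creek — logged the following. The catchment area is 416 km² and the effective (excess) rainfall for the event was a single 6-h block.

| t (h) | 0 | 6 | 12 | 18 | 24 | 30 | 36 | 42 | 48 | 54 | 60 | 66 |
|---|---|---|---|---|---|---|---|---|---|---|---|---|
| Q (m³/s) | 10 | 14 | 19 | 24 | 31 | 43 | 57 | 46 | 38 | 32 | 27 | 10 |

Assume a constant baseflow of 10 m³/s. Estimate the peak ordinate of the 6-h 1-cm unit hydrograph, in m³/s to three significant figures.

Direct runoff: 0.0, 4.0, 9.0, 14.0, 21.0, 33.0, 47.0, 36.0, 28.0, 22.0, 17.0, 0.0 m³/s; ΣQ_DR = 231.0 m³/s, peak = 47.0 m³/s.
Runoff depth d = ΣQ_DR·Δt / A = 231.0 × 21600 / (416 km²) = 11.99 mm.
The 1-cm UH is the DRH scaled by (10 mm)/d, so U_p = 47.0 × 10/11.99 = 39.2 m³/s.

U_p ≈ 39.2 m³/s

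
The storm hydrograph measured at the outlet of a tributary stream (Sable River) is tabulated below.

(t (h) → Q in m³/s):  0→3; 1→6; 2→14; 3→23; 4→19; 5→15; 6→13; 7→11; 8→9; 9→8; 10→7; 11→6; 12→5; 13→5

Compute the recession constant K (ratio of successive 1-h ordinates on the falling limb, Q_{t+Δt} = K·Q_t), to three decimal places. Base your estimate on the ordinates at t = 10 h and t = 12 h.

Using the recession-limb readings at t = 10 h and t = 12 h: Q falls from 7 to 5 m³/s over 2 intervals.
K = (Q₂/Q₁)^(1/2) = (5/7)^(1/2) = 0.845.

K ≈ 0.845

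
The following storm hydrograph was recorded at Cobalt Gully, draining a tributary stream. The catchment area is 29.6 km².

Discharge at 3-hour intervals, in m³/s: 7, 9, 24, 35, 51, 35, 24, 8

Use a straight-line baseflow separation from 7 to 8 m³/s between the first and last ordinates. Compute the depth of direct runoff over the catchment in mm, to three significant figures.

d ≈ 48.5 mm

Direct runoff: 0.00, 1.86, 16.71, 27.57, 43.43, 27.29, 16.14, 0.00 m³/s; ΣQ_DR = 133.0 m³/s.
V = ΣQ_DR · Δt = 133.0 × 10800 s = 1.436 × 10^6 m³.
Over A = 29.6 km², depth = V / A = 48.5 mm.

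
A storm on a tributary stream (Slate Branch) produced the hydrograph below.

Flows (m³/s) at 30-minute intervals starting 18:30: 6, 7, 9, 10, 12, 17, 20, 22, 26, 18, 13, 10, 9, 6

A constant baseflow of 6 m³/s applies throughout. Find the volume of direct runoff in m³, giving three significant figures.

Direct-runoff ordinates (Q − Q_b): 0.0, 1.0, 3.0, 4.0, 6.0, 11.0, 14.0, 16.0, 20.0, 12.0, 7.0, 4.0, 3.0, 0.0 m³/s.
ΣQ_DR = 101.0 m³/s.
With Δt = 0.5 h = 1800 s, V = ΣQ_DR · Δt = 101.0 × 1800 = 1.82 × 10^5 m³.

V ≈ 1.82 × 10^5 m³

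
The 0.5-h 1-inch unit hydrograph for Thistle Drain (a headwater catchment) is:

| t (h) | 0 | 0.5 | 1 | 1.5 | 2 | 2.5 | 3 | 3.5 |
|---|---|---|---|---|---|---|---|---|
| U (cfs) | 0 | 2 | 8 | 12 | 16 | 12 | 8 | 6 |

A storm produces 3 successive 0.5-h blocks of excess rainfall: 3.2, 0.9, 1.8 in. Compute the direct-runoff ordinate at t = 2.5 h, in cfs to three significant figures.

By discrete convolution, Q_j = Σ (P_i / 1 in) · U_{j−i}.
At t = 2.5 h (j=5): Q = (3.2/1)·12 + (0.9/1)·16 + (1.8/1)·12 = 74.4 cfs.

Q ≈ 74.4 cfs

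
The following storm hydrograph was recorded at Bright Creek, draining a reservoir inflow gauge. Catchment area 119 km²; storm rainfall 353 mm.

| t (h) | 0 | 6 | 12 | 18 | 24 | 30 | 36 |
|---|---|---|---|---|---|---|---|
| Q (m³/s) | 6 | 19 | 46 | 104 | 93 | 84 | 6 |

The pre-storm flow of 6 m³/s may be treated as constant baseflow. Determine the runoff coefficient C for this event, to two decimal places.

C ≈ 0.16

ΣQ_DR = 316.0 m³/s; V = ΣQ_DR·Δt = 6.826 × 10^6 m³.
Runoff depth d = V / A = 57.36 mm.
C = d / P = 57.36 / 353 = 0.16.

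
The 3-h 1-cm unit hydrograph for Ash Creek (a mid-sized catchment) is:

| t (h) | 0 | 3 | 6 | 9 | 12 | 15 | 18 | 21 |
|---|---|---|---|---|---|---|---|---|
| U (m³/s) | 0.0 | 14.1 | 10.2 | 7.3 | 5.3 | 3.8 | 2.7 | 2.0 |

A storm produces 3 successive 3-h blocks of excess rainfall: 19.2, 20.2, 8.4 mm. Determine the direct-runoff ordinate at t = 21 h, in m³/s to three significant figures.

By discrete convolution, Q_j = Σ (P_i / 10 mm) · U_{j−i}.
At t = 21 h (j=7): Q = (19.2/10)·2.0 + (20.2/10)·2.7 + (8.4/10)·3.8 = 12.5 m³/s.

Q ≈ 12.5 m³/s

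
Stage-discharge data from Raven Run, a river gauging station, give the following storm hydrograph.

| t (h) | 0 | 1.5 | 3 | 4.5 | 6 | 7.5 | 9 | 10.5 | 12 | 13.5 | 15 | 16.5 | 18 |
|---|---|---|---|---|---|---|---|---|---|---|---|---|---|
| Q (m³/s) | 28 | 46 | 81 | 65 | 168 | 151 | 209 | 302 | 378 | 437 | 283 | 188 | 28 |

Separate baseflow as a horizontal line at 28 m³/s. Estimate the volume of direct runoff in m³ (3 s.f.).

V ≈ 1.08 × 10^7 m³

Direct-runoff ordinates (Q − Q_b): 0.0, 18.0, 53.0, 37.0, 140.0, 123.0, 181.0, 274.0, 350.0, 409.0, 255.0, 160.0, 0.0 m³/s.
ΣQ_DR = 2000 m³/s.
With Δt = 1.5 h = 5400 s, V = ΣQ_DR · Δt = 2000 × 5400 = 1.08 × 10^7 m³.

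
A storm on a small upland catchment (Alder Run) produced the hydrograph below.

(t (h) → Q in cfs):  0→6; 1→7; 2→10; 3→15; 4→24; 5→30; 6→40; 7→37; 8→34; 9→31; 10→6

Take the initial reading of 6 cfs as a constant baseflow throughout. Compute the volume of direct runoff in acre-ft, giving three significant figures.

Direct-runoff ordinates (Q − Q_b): 0.0, 1.0, 4.0, 9.0, 18.0, 24.0, 34.0, 31.0, 28.0, 25.0, 0.0 cfs.
ΣQ_DR = 174.0 cfs.
With Δt = 1 h = 3600 s, V = ΣQ_DR · Δt = 174.0 × 3600 = 6.26 × 10^5 ft³ = 14.4 acre-ft.

V ≈ 14.4 acre-ft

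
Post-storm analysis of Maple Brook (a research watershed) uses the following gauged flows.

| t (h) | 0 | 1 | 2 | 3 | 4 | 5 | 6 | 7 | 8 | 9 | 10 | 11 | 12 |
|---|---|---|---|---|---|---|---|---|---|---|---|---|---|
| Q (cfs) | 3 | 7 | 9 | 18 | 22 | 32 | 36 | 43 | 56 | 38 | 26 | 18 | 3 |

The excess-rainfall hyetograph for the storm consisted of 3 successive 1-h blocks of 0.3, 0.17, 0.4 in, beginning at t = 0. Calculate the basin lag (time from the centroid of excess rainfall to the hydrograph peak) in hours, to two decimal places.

Centroid of excess rainfall: t_c = Σ P_i·t̄_i / ΣP_i = 1.6149 h (block centres at 0.5, 1.5, 2.5 h).
Hydrograph peak occurs at t = 8 h, so basin lag t_L = 8 − 1.6149 = 6.39 h.

t_L ≈ 6.39 h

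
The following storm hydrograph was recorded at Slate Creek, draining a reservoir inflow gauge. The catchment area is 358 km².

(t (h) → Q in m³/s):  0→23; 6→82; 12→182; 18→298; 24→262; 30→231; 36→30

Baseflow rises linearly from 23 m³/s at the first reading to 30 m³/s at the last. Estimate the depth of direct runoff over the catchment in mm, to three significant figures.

d ≈ 55.7 mm

Direct runoff: 0.00, 57.83, 156.67, 271.50, 234.33, 202.17, 0.00 m³/s; ΣQ_DR = 922.5 m³/s.
V = ΣQ_DR · Δt = 922.5 × 21600 s = 1.993 × 10^7 m³.
Over A = 358 km², depth = V / A = 55.7 mm.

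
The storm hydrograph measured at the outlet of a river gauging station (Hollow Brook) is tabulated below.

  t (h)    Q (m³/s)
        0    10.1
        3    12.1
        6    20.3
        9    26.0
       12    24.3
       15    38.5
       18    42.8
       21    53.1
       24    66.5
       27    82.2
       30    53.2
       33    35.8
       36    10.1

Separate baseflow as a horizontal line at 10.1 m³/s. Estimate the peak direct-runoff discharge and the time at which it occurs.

Subtracting baseflow gives direct-runoff ordinates: 0.0, 2.0, 10.2, 15.9, 14.2, 28.4, 32.7, 43.0, 56.4, 72.1, 43.1, 25.7, 0.0 m³/s.
The maximum is 72.1 m³/s, occurring at the reading for t = 27 h.

Q_p = 72.1 m³/s at t = 27 h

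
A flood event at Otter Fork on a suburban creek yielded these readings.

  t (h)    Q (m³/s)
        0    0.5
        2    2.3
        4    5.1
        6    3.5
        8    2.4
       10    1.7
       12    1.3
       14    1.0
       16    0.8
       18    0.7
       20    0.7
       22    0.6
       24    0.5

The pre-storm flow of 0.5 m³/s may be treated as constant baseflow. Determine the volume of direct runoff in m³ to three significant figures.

Direct-runoff ordinates (Q − Q_b): 0.0, 1.8, 4.6, 3.0, 1.9, 1.2, 0.8, 0.5, 0.3, 0.2, 0.2, 0.1, 0.0 m³/s.
ΣQ_DR = 14.60 m³/s.
With Δt = 2 h = 7200 s, V = ΣQ_DR · Δt = 14.60 × 7200 = 1.05 × 10^5 m³.

V ≈ 1.05 × 10^5 m³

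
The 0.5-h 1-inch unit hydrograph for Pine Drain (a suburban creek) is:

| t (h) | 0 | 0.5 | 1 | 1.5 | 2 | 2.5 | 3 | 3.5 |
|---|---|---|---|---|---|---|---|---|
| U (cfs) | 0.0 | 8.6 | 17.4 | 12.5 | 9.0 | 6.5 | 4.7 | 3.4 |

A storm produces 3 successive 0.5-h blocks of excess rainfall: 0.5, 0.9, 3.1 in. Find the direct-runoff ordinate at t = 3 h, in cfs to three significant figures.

By discrete convolution, Q_j = Σ (P_i / 1 in) · U_{j−i}.
At t = 3 h (j=6): Q = (0.5/1)·4.7 + (0.9/1)·6.5 + (3.1/1)·9.0 = 36.1 cfs.

Q ≈ 36.1 cfs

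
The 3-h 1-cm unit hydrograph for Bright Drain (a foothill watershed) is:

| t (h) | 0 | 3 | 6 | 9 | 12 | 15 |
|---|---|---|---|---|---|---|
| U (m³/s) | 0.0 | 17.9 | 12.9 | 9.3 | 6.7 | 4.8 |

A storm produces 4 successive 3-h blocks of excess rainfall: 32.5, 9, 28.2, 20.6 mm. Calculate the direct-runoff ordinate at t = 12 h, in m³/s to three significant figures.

Q ≈ 103 m³/s

By discrete convolution, Q_j = Σ (P_i / 10 mm) · U_{j−i}.
At t = 12 h (j=4): Q = (32.5/10)·6.7 + (9/10)·9.3 + (28.2/10)·12.9 + (20.6/10)·17.9 = 103 m³/s.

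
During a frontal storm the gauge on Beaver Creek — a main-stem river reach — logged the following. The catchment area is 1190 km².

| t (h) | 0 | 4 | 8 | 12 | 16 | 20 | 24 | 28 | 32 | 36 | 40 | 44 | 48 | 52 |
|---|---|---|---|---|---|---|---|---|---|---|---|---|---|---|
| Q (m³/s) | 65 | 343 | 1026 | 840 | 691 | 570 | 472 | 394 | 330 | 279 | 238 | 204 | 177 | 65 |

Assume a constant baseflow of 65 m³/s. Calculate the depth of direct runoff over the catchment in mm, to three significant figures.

Direct runoff: 0.0, 278.0, 961.0, 775.0, 626.0, 505.0, 407.0, 329.0, 265.0, 214.0, 173.0, 139.0, 112.0, 0.0 m³/s; ΣQ_DR = 4784 m³/s.
V = ΣQ_DR · Δt = 4784 × 14400 s = 6.889 × 10^7 m³.
Over A = 1190 km², depth = V / A = 57.9 mm.

d ≈ 57.9 mm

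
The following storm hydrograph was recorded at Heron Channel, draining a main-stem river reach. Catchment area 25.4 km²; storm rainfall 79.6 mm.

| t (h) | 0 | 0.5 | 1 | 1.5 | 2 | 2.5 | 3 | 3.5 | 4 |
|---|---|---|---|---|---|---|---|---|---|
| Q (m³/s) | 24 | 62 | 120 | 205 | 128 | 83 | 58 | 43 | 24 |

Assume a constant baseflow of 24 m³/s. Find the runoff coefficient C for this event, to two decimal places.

ΣQ_DR = 531.0 m³/s; V = ΣQ_DR·Δt = 9.558 × 10^5 m³.
Runoff depth d = V / A = 37.63 mm.
C = d / P = 37.63 / 79.6 = 0.47.

C ≈ 0.47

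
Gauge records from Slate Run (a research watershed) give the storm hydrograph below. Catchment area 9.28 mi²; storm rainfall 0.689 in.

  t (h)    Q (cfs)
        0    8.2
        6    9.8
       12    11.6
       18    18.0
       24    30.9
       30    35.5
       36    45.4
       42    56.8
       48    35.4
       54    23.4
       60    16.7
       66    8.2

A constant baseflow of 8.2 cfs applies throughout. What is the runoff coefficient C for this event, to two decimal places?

C ≈ 0.29

ΣQ_DR = 201.5 cfs; V = ΣQ_DR·Δt = 4.352 × 10^6 ft³.
Runoff depth d = V / A = 0.2019 in.
C = d / P = 0.2019 / 0.689 = 0.29.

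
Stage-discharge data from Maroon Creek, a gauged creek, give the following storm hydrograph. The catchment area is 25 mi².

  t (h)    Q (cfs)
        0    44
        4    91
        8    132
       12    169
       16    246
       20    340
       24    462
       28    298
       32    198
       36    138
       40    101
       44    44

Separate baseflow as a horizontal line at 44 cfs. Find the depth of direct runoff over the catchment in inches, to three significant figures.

d ≈ 0.430 in

Direct runoff: 0.0, 47.0, 88.0, 125.0, 202.0, 296.0, 418.0, 254.0, 154.0, 94.0, 57.0, 0.0 cfs; ΣQ_DR = 1735 cfs.
V = ΣQ_DR · Δt = 1735 × 14400 s = 2.498 × 10^7 ft³.
Over A = 25 mi², depth = V / A = 0.430 in.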